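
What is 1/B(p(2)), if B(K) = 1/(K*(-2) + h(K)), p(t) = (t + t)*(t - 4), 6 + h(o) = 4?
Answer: 14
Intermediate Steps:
h(o) = -2 (h(o) = -6 + 4 = -2)
p(t) = 2*t*(-4 + t) (p(t) = (2*t)*(-4 + t) = 2*t*(-4 + t))
B(K) = 1/(-2 - 2*K) (B(K) = 1/(K*(-2) - 2) = 1/(-2*K - 2) = 1/(-2 - 2*K))
1/B(p(2)) = 1/(-1/(2 + 2*(2*2*(-4 + 2)))) = 1/(-1/(2 + 2*(2*2*(-2)))) = 1/(-1/(2 + 2*(-8))) = 1/(-1/(2 - 16)) = 1/(-1/(-14)) = 1/(-1*(-1/14)) = 1/(1/14) = 14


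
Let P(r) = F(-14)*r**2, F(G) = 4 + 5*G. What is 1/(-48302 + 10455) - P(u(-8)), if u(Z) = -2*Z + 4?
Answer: 999160799/37847 ≈ 26400.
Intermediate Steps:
u(Z) = 4 - 2*Z
P(r) = -66*r**2 (P(r) = (4 + 5*(-14))*r**2 = (4 - 70)*r**2 = -66*r**2)
1/(-48302 + 10455) - P(u(-8)) = 1/(-48302 + 10455) - (-66)*(4 - 2*(-8))**2 = 1/(-37847) - (-66)*(4 + 16)**2 = -1/37847 - (-66)*20**2 = -1/37847 - (-66)*400 = -1/37847 - 1*(-26400) = -1/37847 + 26400 = 999160799/37847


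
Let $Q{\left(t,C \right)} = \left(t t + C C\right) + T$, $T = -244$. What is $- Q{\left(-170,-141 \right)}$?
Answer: $-48537$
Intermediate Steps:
$Q{\left(t,C \right)} = -244 + C^{2} + t^{2}$ ($Q{\left(t,C \right)} = \left(t t + C C\right) - 244 = \left(t^{2} + C^{2}\right) - 244 = \left(C^{2} + t^{2}\right) - 244 = -244 + C^{2} + t^{2}$)
$- Q{\left(-170,-141 \right)} = - (-244 + \left(-141\right)^{2} + \left(-170\right)^{2}) = - (-244 + 19881 + 28900) = \left(-1\right) 48537 = -48537$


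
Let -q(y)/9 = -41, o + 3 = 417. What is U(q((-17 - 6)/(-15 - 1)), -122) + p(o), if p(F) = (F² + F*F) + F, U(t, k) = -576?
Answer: 342630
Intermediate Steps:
o = 414 (o = -3 + 417 = 414)
q(y) = 369 (q(y) = -9*(-41) = 369)
p(F) = F + 2*F² (p(F) = (F² + F²) + F = 2*F² + F = F + 2*F²)
U(q((-17 - 6)/(-15 - 1)), -122) + p(o) = -576 + 414*(1 + 2*414) = -576 + 414*(1 + 828) = -576 + 414*829 = -576 + 343206 = 342630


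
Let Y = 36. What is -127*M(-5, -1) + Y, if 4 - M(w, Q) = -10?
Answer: -1742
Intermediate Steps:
M(w, Q) = 14 (M(w, Q) = 4 - 1*(-10) = 4 + 10 = 14)
-127*M(-5, -1) + Y = -127*14 + 36 = -1778 + 36 = -1742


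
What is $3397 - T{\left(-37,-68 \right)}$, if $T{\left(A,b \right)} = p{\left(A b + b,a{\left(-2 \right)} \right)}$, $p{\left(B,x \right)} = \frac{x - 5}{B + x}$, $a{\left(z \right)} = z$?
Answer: $\frac{8309069}{2446} \approx 3397.0$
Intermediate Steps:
$p{\left(B,x \right)} = \frac{-5 + x}{B + x}$
$T{\left(A,b \right)} = - \frac{7}{-2 + b + A b}$ ($T{\left(A,b \right)} = \frac{-5 - 2}{\left(A b + b\right) - 2} = \frac{1}{\left(b + A b\right) - 2} \left(-7\right) = \frac{1}{-2 + b + A b} \left(-7\right) = - \frac{7}{-2 + b + A b}$)
$3397 - T{\left(-37,-68 \right)} = 3397 - - \frac{7}{-2 - 68 \left(1 - 37\right)} = 3397 - - \frac{7}{-2 - -2448} = 3397 - - \frac{7}{-2 + 2448} = 3397 - - \frac{7}{2446} = 3397 + \frac{7}{2446} = \frac{8309069}{2446}$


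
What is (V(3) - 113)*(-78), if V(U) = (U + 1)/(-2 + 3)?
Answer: 8502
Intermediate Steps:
V(U) = 1 + U (V(U) = (1 + U)/1 = (1 + U)*1 = 1 + U)
(V(3) - 113)*(-78) = ((1 + 3) - 113)*(-78) = (4 - 113)*(-78) = -109*(-78) = 8502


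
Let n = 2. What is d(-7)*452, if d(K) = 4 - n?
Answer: 904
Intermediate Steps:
d(K) = 2 (d(K) = 4 - 1*2 = 4 - 2 = 2)
d(-7)*452 = 2*452 = 904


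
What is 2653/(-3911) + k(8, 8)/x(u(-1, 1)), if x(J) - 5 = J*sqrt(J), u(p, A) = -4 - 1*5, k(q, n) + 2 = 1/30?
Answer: -12232921/17693364 - 531*I/7540 ≈ -0.69138 - 0.070424*I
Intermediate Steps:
k(q, n) = -59/30 (k(q, n) = -2 + 1/30 = -59/30)
u(p, A) = -9 (u(p, A) = -4 - 5 = -9)
x(J) = 5 + J**(3/2) (x(J) = 5 + J*sqrt(J) = 5 + J**(3/2))
2653/(-3911) + k(8, 8)/x(u(-1, 1)) = 2653/(-3911) - 59/(30*(5 + (-9)**(3/2))) = 2653*(-1/3911) - 59*(5 + 27*I)/754/30 = -2653/3911 - 59*(5 + 27*I)/22620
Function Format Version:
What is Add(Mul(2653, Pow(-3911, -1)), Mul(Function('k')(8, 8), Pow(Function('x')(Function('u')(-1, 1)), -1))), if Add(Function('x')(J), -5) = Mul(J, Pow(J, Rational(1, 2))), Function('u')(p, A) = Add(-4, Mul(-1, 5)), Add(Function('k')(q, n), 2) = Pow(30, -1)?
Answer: Add(Rational(-12232921, 17693364), Mul(Rational(-531, 7540), I)) ≈ Add(-0.69138, Mul(-0.070424, I))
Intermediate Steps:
Function('k')(q, n) = Rational(-59, 30) (Function('k')(q, n) = Add(-2, Pow(30, -1)) = Add(-2, Rational(1, 30)) = Rational(-59, 30))
Function('u')(p, A) = -9 (Function('u')(p, A) = Add(-4, -5) = -9)
Function('x')(J) = Add(5, Pow(J, Rational(3, 2))) (Function('x')(J) = Add(5, Mul(J, Pow(J, Rational(1, 2)))) = Add(5, Pow(J, Rational(3, 2))))
Add(Mul(2653, Pow(-3911, -1)), Mul(Function('k')(8, 8), Pow(Function('x')(Function('u')(-1, 1)), -1))) = Add(Mul(2653, Pow(-3911, -1)), Mul(Rational(-59, 30), Pow(Add(5, Pow(-9, Rational(3, 2))), -1))) = Add(Mul(2653, Rational(-1, 3911)), Mul(Rational(-59, 30), Pow(Add(5, Mul(-27, I)), -1))) = Add(Rational(-2653, 3911), Mul(Rational(-59, 30), Mul(Rational(1, 754), Add(5, Mul(27, I))))) = Add(Rational(-2653, 3911), Mul(Rational(-59, 22620), Add(5, Mul(27, I))))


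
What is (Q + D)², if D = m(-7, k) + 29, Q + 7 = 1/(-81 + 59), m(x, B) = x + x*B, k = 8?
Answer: 815409/484 ≈ 1684.7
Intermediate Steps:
m(x, B) = x + B*x
Q = -155/22 (Q = -7 + 1/(-81 + 59) = -7 + 1/(-22) = -7 - 1/22 = -155/22 ≈ -7.0455)
D = -34 (D = -7*(1 + 8) + 29 = -7*9 + 29 = -63 + 29 = -34)
(Q + D)² = (-155/22 - 34)² = (-903/22)² = 815409/484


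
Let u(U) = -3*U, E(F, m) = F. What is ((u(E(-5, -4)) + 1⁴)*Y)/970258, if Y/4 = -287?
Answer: -9184/485129 ≈ -0.018931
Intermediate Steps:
Y = -1148 (Y = 4*(-287) = -1148)
((u(E(-5, -4)) + 1⁴)*Y)/970258 = ((-3*(-5) + 1⁴)*(-1148))/970258 = ((15 + 1)*(-1148))*(1/970258) = (16*(-1148))*(1/970258) = -18368*1/970258 = -9184/485129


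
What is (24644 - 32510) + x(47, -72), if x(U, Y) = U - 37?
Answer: -7856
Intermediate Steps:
x(U, Y) = -37 + U
(24644 - 32510) + x(47, -72) = (24644 - 32510) + (-37 + 47) = -7866 + 10 = -7856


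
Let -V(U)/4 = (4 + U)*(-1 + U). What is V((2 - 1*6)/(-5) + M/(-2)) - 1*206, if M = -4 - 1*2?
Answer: -7334/25 ≈ -293.36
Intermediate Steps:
M = -6 (M = -4 - 2 = -6)
V(U) = -4*(-1 + U)*(4 + U) (V(U) = -4*(4 + U)*(-1 + U) = -4*(-1 + U)*(4 + U))
V((2 - 1*6)/(-5) + M/(-2)) - 1*206 = (16 - 12*((2 - 1*6)/(-5) - 6/(-2)) - 4*((2 - 1*6)/(-5) - 6/(-2))²) - 1*206 = (16 - 12*((2 - 6)*(-⅕) - 6*(-½)) - 4*((2 - 6)*(-⅕) - 6*(-½))²) - 206 = (16 - 12*(-4*(-⅕) + 3) - 4*(-4*(-⅕) + 3)²) - 206 = (16 - 12*(⅘ + 3) - 4*(⅘ + 3)²) - 206 = (16 - 12*19/5 - 4*(19/5)²) - 206 = (16 - 228/5 - 4*361/25) - 206 = (16 - 228/5 - 1444/25) - 206 = -2184/25 - 206 = -7334/25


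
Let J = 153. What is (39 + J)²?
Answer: 36864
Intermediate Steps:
(39 + J)² = (39 + 153)² = 192² = 36864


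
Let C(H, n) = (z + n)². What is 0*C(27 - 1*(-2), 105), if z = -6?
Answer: 0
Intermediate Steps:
C(H, n) = (-6 + n)²
0*C(27 - 1*(-2), 105) = 0*(-6 + 105)² = 0*99² = 0*9801 = 0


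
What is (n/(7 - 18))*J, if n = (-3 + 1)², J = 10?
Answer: -40/11 ≈ -3.6364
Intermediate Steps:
n = 4 (n = (-2)² = 4)
(n/(7 - 18))*J = (4/(7 - 18))*10 = (4/(-11))*10 = (4*(-1/11))*10 = -4/11*10 = -40/11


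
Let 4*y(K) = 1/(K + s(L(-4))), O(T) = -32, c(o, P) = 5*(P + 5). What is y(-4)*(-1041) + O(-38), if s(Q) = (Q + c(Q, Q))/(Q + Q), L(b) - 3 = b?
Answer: -229/18 ≈ -12.722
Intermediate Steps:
c(o, P) = 25 + 5*P (c(o, P) = 5*(5 + P) = 25 + 5*P)
L(b) = 3 + b
s(Q) = (25 + 6*Q)/(2*Q) (s(Q) = (Q + (25 + 5*Q))/(Q + Q) = (25 + 6*Q)/((2*Q)) = (25 + 6*Q)*(1/(2*Q)) = (25 + 6*Q)/(2*Q))
y(K) = 1/(4*(-19/2 + K)) (y(K) = 1/(4*(K + (3 + 25/(2*(3 - 4))))) = 1/(4*(K + (3 + (25/2)/(-1)))) = 1/(4*(K + (3 + (25/2)*(-1)))) = 1/(4*(K + (3 - 25/2))) = 1/(4*(K - 19/2)) = 1/(4*(-19/2 + K)))
y(-4)*(-1041) + O(-38) = (1/(2*(-19 + 2*(-4))))*(-1041) - 32 = (1/(2*(-19 - 8)))*(-1041) - 32 = ((½)/(-27))*(-1041) - 32 = ((½)*(-1/27))*(-1041) - 32 = -1/54*(-1041) - 32 = 347/18 - 32 = -229/18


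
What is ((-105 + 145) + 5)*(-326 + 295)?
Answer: -1395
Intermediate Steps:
((-105 + 145) + 5)*(-326 + 295) = (40 + 5)*(-31) = 45*(-31) = -1395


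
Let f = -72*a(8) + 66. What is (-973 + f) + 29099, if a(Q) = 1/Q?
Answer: 28183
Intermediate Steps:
f = 57 (f = -72/8 + 66 = -72*⅛ + 66 = -9 + 66 = 57)
(-973 + f) + 29099 = (-973 + 57) + 29099 = -916 + 29099 = 28183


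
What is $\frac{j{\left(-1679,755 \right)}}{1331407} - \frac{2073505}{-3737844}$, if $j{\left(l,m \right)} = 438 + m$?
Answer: $\frac{251376210857}{452417424228} \approx 0.55563$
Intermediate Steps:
$\frac{j{\left(-1679,755 \right)}}{1331407} - \frac{2073505}{-3737844} = \frac{438 + 755}{1331407} - \frac{2073505}{-3737844} = 1193 \cdot \frac{1}{1331407} - - \frac{2073505}{3737844} = \frac{1193}{1331407} + \frac{2073505}{3737844} = \frac{251376210857}{452417424228}$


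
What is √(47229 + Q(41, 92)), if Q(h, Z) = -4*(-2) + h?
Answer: √47278 ≈ 217.44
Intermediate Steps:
Q(h, Z) = 8 + h
√(47229 + Q(41, 92)) = √(47229 + (8 + 41)) = √(47229 + 49) = √47278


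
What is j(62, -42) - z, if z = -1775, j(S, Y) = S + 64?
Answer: 1901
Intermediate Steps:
j(S, Y) = 64 + S
j(62, -42) - z = (64 + 62) - 1*(-1775) = 126 + 1775 = 1901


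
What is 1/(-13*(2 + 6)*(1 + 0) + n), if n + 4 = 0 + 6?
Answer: -1/102 ≈ -0.0098039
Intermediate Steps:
n = 2 (n = -4 + (0 + 6) = -4 + 6 = 2)
1/(-13*(2 + 6)*(1 + 0) + n) = 1/(-13*(2 + 6)*(1 + 0) + 2) = 1/(-104 + 2) = 1/(-102) = -1/102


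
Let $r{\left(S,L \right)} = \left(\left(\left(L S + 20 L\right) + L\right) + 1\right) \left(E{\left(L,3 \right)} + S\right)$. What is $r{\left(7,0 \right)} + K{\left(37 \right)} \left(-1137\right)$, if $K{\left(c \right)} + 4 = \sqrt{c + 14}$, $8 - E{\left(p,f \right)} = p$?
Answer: $4563 - 1137 \sqrt{51} \approx -3556.8$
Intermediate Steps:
$E{\left(p,f \right)} = 8 - p$
$K{\left(c \right)} = -4 + \sqrt{14 + c}$ ($K{\left(c \right)} = -4 + \sqrt{c + 14} = -4 + \sqrt{14 + c}$)
$r{\left(S,L \right)} = \left(1 + 21 L + L S\right) \left(8 + S - L\right)$ ($r{\left(S,L \right)} = \left(\left(\left(L S + 20 L\right) + L\right) + 1\right) \left(\left(8 - L\right) + S\right) = \left(\left(\left(20 L + L S\right) + L\right) + 1\right) \left(8 + S - L\right) = \left(\left(21 L + L S\right) + 1\right) \left(8 + S - L\right) = \left(1 + 21 L + L S\right) \left(8 + S - L\right)$)
$r{\left(7,0 \right)} + K{\left(37 \right)} \left(-1137\right) = \left(8 + 7 - 21 \cdot 0^{2} + 167 \cdot 0 + 0 \cdot 7^{2} - 7 \cdot 0^{2} + 29 \cdot 0 \cdot 7\right) + \left(-4 + \sqrt{14 + 37}\right) \left(-1137\right) = \left(8 + 7 - 0 + 0 + 0 \cdot 49 - 7 \cdot 0 + 0\right) + \left(-4 + \sqrt{51}\right) \left(-1137\right) = \left(8 + 7 + 0 + 0 + 0 + 0 + 0\right) + \left(4548 - 1137 \sqrt{51}\right) = 15 + \left(4548 - 1137 \sqrt{51}\right) = 4563 - 1137 \sqrt{51}$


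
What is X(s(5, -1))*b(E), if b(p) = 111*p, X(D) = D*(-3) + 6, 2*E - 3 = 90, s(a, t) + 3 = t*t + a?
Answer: -30969/2 ≈ -15485.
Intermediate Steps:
s(a, t) = -3 + a + t² (s(a, t) = -3 + (t*t + a) = -3 + (t² + a) = -3 + (a + t²) = -3 + a + t²)
E = 93/2 (E = 3/2 + (½)*90 = 3/2 + 45 = 93/2 ≈ 46.500)
X(D) = 6 - 3*D (X(D) = -3*D + 6 = 6 - 3*D)
X(s(5, -1))*b(E) = (6 - 3*(-3 + 5 + (-1)²))*(111*(93/2)) = (6 - 3*(-3 + 5 + 1))*(10323/2) = (6 - 3*3)*(10323/2) = (6 - 9)*(10323/2) = -3*10323/2 = -30969/2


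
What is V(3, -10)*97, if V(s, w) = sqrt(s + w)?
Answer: 97*I*sqrt(7) ≈ 256.64*I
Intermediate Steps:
V(3, -10)*97 = sqrt(3 - 10)*97 = sqrt(-7)*97 = (I*sqrt(7))*97 = 97*I*sqrt(7)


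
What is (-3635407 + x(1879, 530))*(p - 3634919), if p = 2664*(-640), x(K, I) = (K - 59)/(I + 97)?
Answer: 12171711483257351/627 ≈ 1.9413e+13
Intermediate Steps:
x(K, I) = (-59 + K)/(97 + I)
p = -1704960
(-3635407 + x(1879, 530))*(p - 3634919) = (-3635407 + (-59 + 1879)/(97 + 530))*(-1704960 - 3634919) = (-3635407 + 1820/627)*(-5339879) = -2279398369/627*(-5339879) = 12171711483257351/627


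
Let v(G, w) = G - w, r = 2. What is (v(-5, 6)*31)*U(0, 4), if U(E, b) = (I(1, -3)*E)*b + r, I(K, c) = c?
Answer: -682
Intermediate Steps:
U(E, b) = 2 - 3*E*b (U(E, b) = (-3*E)*b + 2 = -3*E*b + 2 = 2 - 3*E*b)
(v(-5, 6)*31)*U(0, 4) = ((-5 - 1*6)*31)*(2 - 3*0*4) = ((-5 - 6)*31)*(2 + 0) = -11*31*2 = -341*2 = -682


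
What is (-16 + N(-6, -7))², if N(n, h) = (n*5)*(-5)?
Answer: 17956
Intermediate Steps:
N(n, h) = -25*n (N(n, h) = (5*n)*(-5) = -25*n)
(-16 + N(-6, -7))² = (-16 - 25*(-6))² = (-16 + 150)² = 134² = 17956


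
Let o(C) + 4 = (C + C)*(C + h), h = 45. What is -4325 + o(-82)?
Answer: 1739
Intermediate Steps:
o(C) = -4 + 2*C*(45 + C) (o(C) = -4 + (C + C)*(C + 45) = -4 + (2*C)*(45 + C) = -4 + 2*C*(45 + C))
-4325 + o(-82) = -4325 + (-4 + 2*(-82)² + 90*(-82)) = -4325 + (-4 + 2*6724 - 7380) = -4325 + (-4 + 13448 - 7380) = -4325 + 6064 = 1739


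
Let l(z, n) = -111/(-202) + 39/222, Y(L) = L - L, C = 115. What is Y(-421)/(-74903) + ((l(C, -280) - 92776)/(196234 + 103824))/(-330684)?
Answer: 173350601/185400753417132 ≈ 9.3501e-7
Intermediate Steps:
Y(L) = 0
l(z, n) = 2710/3737 (l(z, n) = -111*(-1/202) + 39*(1/222) = 111/202 + 13/74 = 2710/3737)
Y(-421)/(-74903) + ((l(C, -280) - 92776)/(196234 + 103824))/(-330684) = 0/(-74903) + ((2710/3737 - 92776)/(196234 + 103824))/(-330684) = 0*(-1/74903) - 346701202/3737/300058*(-1/330684) = 0 - 346701202/3737*1/300058*(-1/330684) = 0 - 173350601/560658373*(-1/330684) = 0 + 173350601/185400753417132 = 173350601/185400753417132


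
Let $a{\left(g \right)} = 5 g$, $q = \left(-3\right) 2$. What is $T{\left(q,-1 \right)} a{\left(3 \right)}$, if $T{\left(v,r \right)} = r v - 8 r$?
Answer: $210$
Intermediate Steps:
$q = -6$
$T{\left(v,r \right)} = - 8 r + r v$
$T{\left(q,-1 \right)} a{\left(3 \right)} = - (-8 - 6) 5 \cdot 3 = \left(-1\right) \left(-14\right) 15 = 14 \cdot 15 = 210$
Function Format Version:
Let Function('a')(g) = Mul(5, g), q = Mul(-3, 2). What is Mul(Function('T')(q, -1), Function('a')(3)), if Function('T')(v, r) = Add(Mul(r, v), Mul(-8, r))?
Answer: 210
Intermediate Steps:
q = -6
Function('T')(v, r) = Add(Mul(-8, r), Mul(r, v))
Mul(Function('T')(q, -1), Function('a')(3)) = Mul(Mul(-1, Add(-8, -6)), Mul(5, 3)) = Mul(Mul(-1, -14), 15) = Mul(14, 15) = 210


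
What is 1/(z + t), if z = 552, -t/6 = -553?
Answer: 1/3870 ≈ 0.00025840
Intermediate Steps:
t = 3318 (t = -6*(-553) = 3318)
1/(z + t) = 1/(552 + 3318) = 1/3870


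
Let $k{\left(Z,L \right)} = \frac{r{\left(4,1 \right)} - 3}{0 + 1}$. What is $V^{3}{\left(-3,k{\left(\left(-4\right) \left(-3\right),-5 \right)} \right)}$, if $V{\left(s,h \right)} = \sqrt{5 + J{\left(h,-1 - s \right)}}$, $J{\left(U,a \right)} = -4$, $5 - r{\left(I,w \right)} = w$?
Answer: $1$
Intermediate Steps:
$r{\left(I,w \right)} = 5 - w$
$k{\left(Z,L \right)} = 1$ ($k{\left(Z,L \right)} = \frac{\left(5 - 1\right) - 3}{0 + 1} = \frac{\left(5 - 1\right) - 3}{1} = \left(4 - 3\right) 1 = 1 \cdot 1 = 1$)
$V{\left(s,h \right)} = 1$ ($V{\left(s,h \right)} = \sqrt{5 - 4} = \sqrt{1} = 1$)
$V^{3}{\left(-3,k{\left(\left(-4\right) \left(-3\right),-5 \right)} \right)} = 1^{3} = 1$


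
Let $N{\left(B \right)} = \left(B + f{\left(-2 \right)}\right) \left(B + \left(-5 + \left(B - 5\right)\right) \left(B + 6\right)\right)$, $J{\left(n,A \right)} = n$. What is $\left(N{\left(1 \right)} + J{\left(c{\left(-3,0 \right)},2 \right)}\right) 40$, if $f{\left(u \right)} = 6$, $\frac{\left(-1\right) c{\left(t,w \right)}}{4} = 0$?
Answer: $-17360$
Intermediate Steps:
$c{\left(t,w \right)} = 0$ ($c{\left(t,w \right)} = \left(-4\right) 0 = 0$)
$N{\left(B \right)} = \left(6 + B\right) \left(B + \left(-10 + B\right) \left(6 + B\right)\right)$ ($N{\left(B \right)} = \left(B + 6\right) \left(B + \left(-5 + \left(B - 5\right)\right) \left(B + 6\right)\right) = \left(6 + B\right) \left(B + \left(-5 + \left(-5 + B\right)\right) \left(6 + B\right)\right) = \left(6 + B\right) \left(B + \left(-10 + B\right) \left(6 + B\right)\right)$)
$\left(N{\left(1 \right)} + J{\left(c{\left(-3,0 \right)},2 \right)}\right) 40 = \left(\left(-360 + 1^{3} - 78 + 3 \cdot 1^{2}\right) + 0\right) 40 = \left(\left(-360 + 1 - 78 + 3 \cdot 1\right) + 0\right) 40 = \left(\left(-360 + 1 - 78 + 3\right) + 0\right) 40 = \left(-434 + 0\right) 40 = \left(-434\right) 40 = -17360$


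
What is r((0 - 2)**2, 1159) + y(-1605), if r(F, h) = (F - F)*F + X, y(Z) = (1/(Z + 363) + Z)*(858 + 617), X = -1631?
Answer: -2942306927/1242 ≈ -2.3690e+6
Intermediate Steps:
y(Z) = 1475*Z + 1475/(363 + Z) (y(Z) = (1/(363 + Z) + Z)*1475 = (Z + 1/(363 + Z))*1475 = 1475*Z + 1475/(363 + Z))
r(F, h) = -1631 (r(F, h) = (F - F)*F - 1631 = 0*F - 1631 = 0 - 1631 = -1631)
r((0 - 2)**2, 1159) + y(-1605) = -1631 + 1475*(1 + (-1605)**2 + 363*(-1605))/(363 - 1605) = -1631 + 1475*(1 + 2576025 - 582615)/(-1242) = -1631 + 1475*(-1/1242)*1993411 = -1631 - 2940281225/1242 = -2942306927/1242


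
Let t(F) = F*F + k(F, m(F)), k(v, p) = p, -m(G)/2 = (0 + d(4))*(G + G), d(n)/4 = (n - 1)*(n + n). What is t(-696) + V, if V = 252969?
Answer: 1004649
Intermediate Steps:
d(n) = 8*n*(-1 + n) (d(n) = 4*((n - 1)*(n + n)) = 4*((-1 + n)*(2*n)) = 4*(2*n*(-1 + n)) = 8*n*(-1 + n))
m(G) = -384*G (m(G) = -2*(0 + 8*4*(-1 + 4))*(G + G) = -2*(0 + 8*4*3)*2*G = -2*(0 + 96)*2*G = -192*2*G = -384*G)
t(F) = F² - 384*F (t(F) = F*F - 384*F = F² - 384*F)
t(-696) + V = -696*(-384 - 696) + 252969 = -696*(-1080) + 252969 = 751680 + 252969 = 1004649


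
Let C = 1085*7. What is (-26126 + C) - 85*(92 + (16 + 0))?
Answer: -27711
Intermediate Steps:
C = 7595
(-26126 + C) - 85*(92 + (16 + 0)) = (-26126 + 7595) - 85*(92 + (16 + 0)) = -18531 - 85*(92 + 16) = -18531 - 85*108 = -18531 - 9180 = -27711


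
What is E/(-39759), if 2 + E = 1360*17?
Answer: -7706/13253 ≈ -0.58145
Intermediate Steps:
E = 23118 (E = -2 + 1360*17 = -2 + 23120 = 23118)
E/(-39759) = 23118/(-39759) = 23118*(-1/39759) = -7706/13253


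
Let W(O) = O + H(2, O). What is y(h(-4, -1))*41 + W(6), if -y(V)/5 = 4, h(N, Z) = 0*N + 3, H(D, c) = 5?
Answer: -809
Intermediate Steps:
W(O) = 5 + O (W(O) = O + 5 = 5 + O)
h(N, Z) = 3 (h(N, Z) = 0 + 3 = 3)
y(V) = -20 (y(V) = -5*4 = -20)
y(h(-4, -1))*41 + W(6) = -20*41 + (5 + 6) = -820 + 11 = -809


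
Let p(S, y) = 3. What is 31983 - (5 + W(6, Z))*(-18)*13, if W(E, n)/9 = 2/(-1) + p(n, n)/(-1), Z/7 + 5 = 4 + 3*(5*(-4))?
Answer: 22623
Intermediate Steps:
Z = -427 (Z = -35 + 7*(4 + 3*(5*(-4))) = -35 + 7*(4 + 3*(-20)) = -35 + 7*(4 - 60) = -35 + 7*(-56) = -35 - 392 = -427)
W(E, n) = -45 (W(E, n) = 9*(2/(-1) + 3/(-1)) = 9*(2*(-1) + 3*(-1)) = 9*(-2 - 3) = 9*(-5) = -45)
31983 - (5 + W(6, Z))*(-18)*13 = 31983 - (5 - 45)*(-18)*13 = 31983 - (-40*(-18))*13 = 31983 - 720*13 = 31983 - 1*9360 = 31983 - 9360 = 22623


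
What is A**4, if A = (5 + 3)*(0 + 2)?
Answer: 65536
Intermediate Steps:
A = 16 (A = 8*2 = 16)
A**4 = 16**4 = 65536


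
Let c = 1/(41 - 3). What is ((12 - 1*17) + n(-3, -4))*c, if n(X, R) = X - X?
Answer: -5/38 ≈ -0.13158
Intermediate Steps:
n(X, R) = 0
c = 1/38 ≈ 0.026316
((12 - 1*17) + n(-3, -4))*c = ((12 - 1*17) + 0)*(1/38) = ((12 - 17) + 0)*(1/38) = (-5 + 0)*(1/38) = -5*1/38 = -5/38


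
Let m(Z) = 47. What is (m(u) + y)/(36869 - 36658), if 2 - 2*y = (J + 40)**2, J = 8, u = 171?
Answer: -1104/211 ≈ -5.2322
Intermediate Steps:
y = -1151 (y = 1 - (8 + 40)**2/2 = 1 - 1/2*48**2 = 1 - 1/2*2304 = 1 - 1152 = -1151)
(m(u) + y)/(36869 - 36658) = (47 - 1151)/(36869 - 36658) = -1104/211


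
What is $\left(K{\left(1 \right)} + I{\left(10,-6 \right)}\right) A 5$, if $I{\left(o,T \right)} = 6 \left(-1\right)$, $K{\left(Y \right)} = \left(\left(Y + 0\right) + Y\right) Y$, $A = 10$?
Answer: $-200$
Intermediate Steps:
$K{\left(Y \right)} = 2 Y^{2}$ ($K{\left(Y \right)} = \left(Y + Y\right) Y = 2 Y Y = 2 Y^{2}$)
$I{\left(o,T \right)} = -6$
$\left(K{\left(1 \right)} + I{\left(10,-6 \right)}\right) A 5 = \left(2 \cdot 1^{2} - 6\right) 10 \cdot 5 = \left(2 \cdot 1 - 6\right) 50 = \left(2 - 6\right) 50 = \left(-4\right) 50 = -200$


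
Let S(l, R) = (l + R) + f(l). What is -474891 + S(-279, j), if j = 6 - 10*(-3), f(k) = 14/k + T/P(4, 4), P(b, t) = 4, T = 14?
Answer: -265122847/558 ≈ -4.7513e+5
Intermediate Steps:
f(k) = 7/2 + 14/k (f(k) = 14/k + 14/4 = 14/k + 14*(1/4) = 14/k + 7/2 = 7/2 + 14/k)
j = 36 (j = 6 + 30 = 36)
S(l, R) = 7/2 + R + l + 14/l (S(l, R) = (l + R) + (7/2 + 14/l) = (R + l) + (7/2 + 14/l) = 7/2 + R + l + 14/l)
-474891 + S(-279, j) = -474891 + (7/2 + 36 - 279 + 14/(-279)) = -474891 + (7/2 + 36 - 279 + 14*(-1/279)) = -474891 + (7/2 + 36 - 279 - 14/279) = -474891 - 133669/558 = -265122847/558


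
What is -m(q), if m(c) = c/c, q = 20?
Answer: -1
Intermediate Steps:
m(c) = 1
-m(q) = -1*1 = -1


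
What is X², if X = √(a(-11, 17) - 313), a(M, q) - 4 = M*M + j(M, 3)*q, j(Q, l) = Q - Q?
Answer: -188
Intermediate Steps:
j(Q, l) = 0
a(M, q) = 4 + M² (a(M, q) = 4 + (M*M + 0*q) = 4 + (M² + 0) = 4 + M²)
X = 2*I*√47 (X = √((4 + (-11)²) - 313) = √((4 + 121) - 313) = √(125 - 313) = √(-188) = 2*I*√47 ≈ 13.711*I)
X² = (2*I*√47)² = -188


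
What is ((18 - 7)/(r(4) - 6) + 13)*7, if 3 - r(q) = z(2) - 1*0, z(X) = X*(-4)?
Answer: 532/5 ≈ 106.40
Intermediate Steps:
z(X) = -4*X
r(q) = 11 (r(q) = 3 - (-4*2 - 1*0) = 3 - (-8 + 0) = 3 - 1*(-8) = 3 + 8 = 11)
((18 - 7)/(r(4) - 6) + 13)*7 = ((18 - 7)/(11 - 6) + 13)*7 = (11/5 + 13)*7 = (76/5)*7 = 532/5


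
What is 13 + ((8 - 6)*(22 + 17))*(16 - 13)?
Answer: 247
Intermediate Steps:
13 + ((8 - 6)*(22 + 17))*(16 - 13) = 13 + (2*39)*3 = 13 + 78*3 = 13 + 234 = 247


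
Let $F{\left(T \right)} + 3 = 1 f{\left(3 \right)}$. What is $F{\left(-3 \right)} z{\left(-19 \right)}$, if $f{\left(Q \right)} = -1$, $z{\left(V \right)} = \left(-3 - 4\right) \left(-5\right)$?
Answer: $-140$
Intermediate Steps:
$z{\left(V \right)} = 35$ ($z{\left(V \right)} = \left(-7\right) \left(-5\right) = 35$)
$F{\left(T \right)} = -4$ ($F{\left(T \right)} = -3 + 1 \left(-1\right) = -3 - 1 = -4$)
$F{\left(-3 \right)} z{\left(-19 \right)} = \left(-4\right) 35 = -140$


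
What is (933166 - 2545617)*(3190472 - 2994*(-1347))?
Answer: -11647362428890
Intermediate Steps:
(933166 - 2545617)*(3190472 - 2994*(-1347)) = -1612451*(3190472 + 4032918) = -1612451*7223390 = -11647362428890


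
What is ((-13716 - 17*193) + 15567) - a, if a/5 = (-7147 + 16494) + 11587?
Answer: -106100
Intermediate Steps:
a = 104670 (a = 5*((-7147 + 16494) + 11587) = 5*(9347 + 11587) = 5*20934 = 104670)
((-13716 - 17*193) + 15567) - a = ((-13716 - 17*193) + 15567) - 1*104670 = ((-13716 - 3281) + 15567) - 104670 = (-16997 + 15567) - 104670 = -1430 - 104670 = -106100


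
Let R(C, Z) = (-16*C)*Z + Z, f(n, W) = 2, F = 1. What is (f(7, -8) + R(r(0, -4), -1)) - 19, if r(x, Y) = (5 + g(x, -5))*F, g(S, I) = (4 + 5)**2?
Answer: 1358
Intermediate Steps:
g(S, I) = 81 (g(S, I) = 9**2 = 81)
r(x, Y) = 86 (r(x, Y) = (5 + 81)*1 = 86*1 = 86)
R(C, Z) = Z - 16*C*Z (R(C, Z) = -16*C*Z + Z = Z - 16*C*Z)
(f(7, -8) + R(r(0, -4), -1)) - 19 = (2 - (1 - 16*86)) - 19 = (2 - (1 - 1376)) - 19 = (2 - 1*(-1375)) - 19 = (2 + 1375) - 19 = 1377 - 19 = 1358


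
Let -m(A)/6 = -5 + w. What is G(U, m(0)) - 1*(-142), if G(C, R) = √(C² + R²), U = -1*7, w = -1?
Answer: 142 + √1345 ≈ 178.67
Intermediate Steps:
m(A) = 36 (m(A) = -6*(-5 - 1) = -6*(-6) = 36)
U = -7
G(U, m(0)) - 1*(-142) = √((-7)² + 36²) - 1*(-142) = √(49 + 1296) + 142 = √1345 + 142 = 142 + √1345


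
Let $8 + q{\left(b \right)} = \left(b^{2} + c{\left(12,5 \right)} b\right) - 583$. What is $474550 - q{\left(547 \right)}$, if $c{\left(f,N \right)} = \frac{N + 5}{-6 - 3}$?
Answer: $\frac{1588858}{9} \approx 1.7654 \cdot 10^{5}$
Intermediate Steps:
$c{\left(f,N \right)} = - \frac{5}{9} - \frac{N}{9}$ ($c{\left(f,N \right)} = \frac{5 + N}{-9} = \left(5 + N\right) \left(- \frac{1}{9}\right) = - \frac{5}{9} - \frac{N}{9}$)
$q{\left(b \right)} = -591 + b^{2} - \frac{10 b}{9}$ ($q{\left(b \right)} = -8 - \left(583 - b^{2} - \left(- \frac{5}{9} - \frac{5}{9}\right) b\right) = -8 - \left(583 - b^{2} + \frac{10 b}{9}\right) = -591 + b^{2} - \frac{10 b}{9}$)
$474550 - q{\left(547 \right)} = 474550 - \left(-591 + 547^{2} - \frac{5470}{9}\right) = 474550 - \left(-591 + 299209 - \frac{5470}{9}\right) = 474550 - \frac{2682092}{9} = \frac{1588858}{9}$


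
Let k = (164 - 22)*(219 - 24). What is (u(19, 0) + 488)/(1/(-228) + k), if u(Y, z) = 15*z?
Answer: 111264/6313319 ≈ 0.017624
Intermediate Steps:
k = 27690 (k = 142*195 = 27690)
(u(19, 0) + 488)/(1/(-228) + k) = (15*0 + 488)/(1/(-228) + 27690) = (0 + 488)/(-1/228 + 27690) = 488/(6313319/228) = 488*(228/6313319) = 111264/6313319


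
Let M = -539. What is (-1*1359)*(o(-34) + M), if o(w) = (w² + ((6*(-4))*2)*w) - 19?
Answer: -3030570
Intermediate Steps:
o(w) = -19 + w² - 48*w (o(w) = (w² + (-24*2)*w) - 19 = (w² - 48*w) - 19 = -19 + w² - 48*w)
(-1*1359)*(o(-34) + M) = (-1*1359)*((-19 + (-34)² - 48*(-34)) - 539) = -1359*((-19 + 1156 + 1632) - 539) = -1359*(2769 - 539) = -1359*2230 = -3030570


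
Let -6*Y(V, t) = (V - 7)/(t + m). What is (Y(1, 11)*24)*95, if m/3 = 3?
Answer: 114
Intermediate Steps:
m = 9 (m = 3*3 = 9)
Y(V, t) = -(-7 + V)/(6*(9 + t)) (Y(V, t) = -(V - 7)/(6*(t + 9)) = -(-7 + V)/(6*(9 + t)))
(Y(1, 11)*24)*95 = (((7 - 1*1)/(6*(9 + 11)))*24)*95 = (((1/6)*(7 - 1)/20)*24)*95 = (((1/6)*(1/20)*6)*24)*95 = ((1/20)*24)*95 = (6/5)*95 = 114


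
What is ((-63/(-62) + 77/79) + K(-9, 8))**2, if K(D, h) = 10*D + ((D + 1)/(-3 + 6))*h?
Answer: 2581417409041/215913636 ≈ 11956.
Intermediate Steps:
K(D, h) = 10*D + h*(1/3 + D/3) (K(D, h) = 10*D + ((1 + D)/3)*h = 10*D + ((1 + D)*(1/3))*h = 10*D + (1/3 + D/3)*h = 10*D + h*(1/3 + D/3))
((-63/(-62) + 77/79) + K(-9, 8))**2 = ((-63/(-62) + 77/79) + (10*(-9) + (1/3)*8 + (1/3)*(-9)*8))**2 = ((-63*(-1/62) + 77*(1/79)) + (-90 + 8/3 - 24))**2 = ((63/62 + 77/79) - 334/3)**2 = (9751/4898 - 334/3)**2 = (-1606679/14694)**2 = 2581417409041/215913636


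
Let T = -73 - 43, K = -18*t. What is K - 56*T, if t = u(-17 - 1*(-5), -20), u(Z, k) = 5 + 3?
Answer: 6352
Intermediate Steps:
u(Z, k) = 8
t = 8
K = -144 (K = -18*8 = -144)
T = -116
K - 56*T = -144 - 56*(-116) = -144 - 1*(-6496) = -144 + 6496 = 6352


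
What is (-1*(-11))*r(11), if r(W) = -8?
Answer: -88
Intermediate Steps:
(-1*(-11))*r(11) = -1*(-11)*(-8) = 11*(-8) = -88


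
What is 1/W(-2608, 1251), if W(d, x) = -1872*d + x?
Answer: 1/4883427 ≈ 2.0477e-7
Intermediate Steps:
W(d, x) = x - 1872*d
1/W(-2608, 1251) = 1/(1251 - 1872*(-2608)) = 1/(1251 + 4882176) = 1/4883427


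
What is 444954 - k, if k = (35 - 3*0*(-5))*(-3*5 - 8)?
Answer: 445759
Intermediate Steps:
k = -805 (k = (35 + 0*(-5))*(-15 - 8) = (35 + 0)*(-23) = 35*(-23) = -805)
444954 - k = 444954 - 1*(-805) = 444954 + 805 = 445759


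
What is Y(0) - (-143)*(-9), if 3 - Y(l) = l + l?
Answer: -1284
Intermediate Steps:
Y(l) = 3 - 2*l (Y(l) = 3 - (l + l) = 3 - 2*l)
Y(0) - (-143)*(-9) = (3 - 2*0) - (-143)*(-9) = (3 + 0) - 143*9 = 3 - 1287 = -1284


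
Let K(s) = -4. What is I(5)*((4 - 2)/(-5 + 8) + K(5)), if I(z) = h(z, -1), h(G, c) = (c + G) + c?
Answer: -10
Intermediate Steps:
h(G, c) = G + 2*c (h(G, c) = (G + c) + c = G + 2*c)
I(z) = -2 + z (I(z) = z + 2*(-1) = z - 2 = -2 + z)
I(5)*((4 - 2)/(-5 + 8) + K(5)) = (-2 + 5)*((4 - 2)/(-5 + 8) - 4) = 3*(2/3 - 4) = 3*(2*(⅓) - 4) = 3*(⅔ - 4) = 3*(-10/3) = -10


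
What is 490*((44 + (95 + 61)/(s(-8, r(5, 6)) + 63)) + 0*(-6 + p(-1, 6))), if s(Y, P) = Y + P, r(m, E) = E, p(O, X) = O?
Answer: 1391600/61 ≈ 22813.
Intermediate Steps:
s(Y, P) = P + Y
490*((44 + (95 + 61)/(s(-8, r(5, 6)) + 63)) + 0*(-6 + p(-1, 6))) = 490*((44 + (95 + 61)/((6 - 8) + 63)) + 0*(-6 - 1)) = 490*((44 + 156/(-2 + 63)) + 0*(-7)) = 490*((44 + 156/61) + 0) = 490*(2840/61 + 0) = 490*(2840/61) = 1391600/61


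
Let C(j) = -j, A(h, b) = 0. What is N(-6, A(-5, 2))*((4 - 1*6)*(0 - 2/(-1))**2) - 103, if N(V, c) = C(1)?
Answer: -95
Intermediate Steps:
N(V, c) = -1 (N(V, c) = -1*1 = -1)
N(-6, A(-5, 2))*((4 - 1*6)*(0 - 2/(-1))**2) - 103 = -(4 - 1*6)*(0 - 2/(-1))**2 - 103 = -(4 - 6)*(0 - 2*(-1))**2 - 103 = -(-2)*(0 + 2)**2 - 103 = -(-2)*2**2 - 103 = -(-2)*4 - 103 = -1*(-8) - 103 = 8 - 103 = -95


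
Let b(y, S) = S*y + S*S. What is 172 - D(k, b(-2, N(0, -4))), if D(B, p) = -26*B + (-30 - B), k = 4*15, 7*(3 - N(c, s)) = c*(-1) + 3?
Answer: 1822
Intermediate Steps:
N(c, s) = 18/7 + c/7 (N(c, s) = 3 - (c*(-1) + 3)/7 = 3 - (-c + 3)/7 = 3 - (3 - c)/7 = 3 + (-3/7 + c/7) = 18/7 + c/7)
b(y, S) = S**2 + S*y (b(y, S) = S*y + S**2 = S**2 + S*y)
k = 60
D(B, p) = -30 - 27*B
172 - D(k, b(-2, N(0, -4))) = 172 - (-30 - 27*60) = 172 - (-30 - 1620) = 172 - 1*(-1650) = 172 + 1650 = 1822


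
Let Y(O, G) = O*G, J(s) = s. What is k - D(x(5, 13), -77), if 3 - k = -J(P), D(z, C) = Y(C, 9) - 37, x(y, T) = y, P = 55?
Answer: 788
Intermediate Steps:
Y(O, G) = G*O
D(z, C) = -37 + 9*C (D(z, C) = 9*C - 37 = -37 + 9*C)
k = 58 (k = 3 - (-1)*55 = 3 - 1*(-55) = 3 + 55 = 58)
k - D(x(5, 13), -77) = 58 - (-37 + 9*(-77)) = 58 - (-37 - 693) = 58 - 1*(-730) = 58 + 730 = 788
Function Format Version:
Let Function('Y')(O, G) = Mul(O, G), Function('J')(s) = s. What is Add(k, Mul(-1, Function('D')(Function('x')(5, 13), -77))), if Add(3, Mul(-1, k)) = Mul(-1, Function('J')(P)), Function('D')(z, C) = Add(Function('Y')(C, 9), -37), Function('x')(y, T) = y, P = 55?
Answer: 788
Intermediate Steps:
Function('Y')(O, G) = Mul(G, O)
Function('D')(z, C) = Add(-37, Mul(9, C)) (Function('D')(z, C) = Add(Mul(9, C), -37) = Add(-37, Mul(9, C)))
k = 58 (k = Add(3, Mul(-1, Mul(-1, 55))) = Add(3, Mul(-1, -55)) = Add(3, 55) = 58)
Add(k, Mul(-1, Function('D')(Function('x')(5, 13), -77))) = Add(58, Mul(-1, Add(-37, Mul(9, -77)))) = Add(58, Mul(-1, Add(-37, -693))) = Add(58, Mul(-1, -730)) = Add(58, 730) = 788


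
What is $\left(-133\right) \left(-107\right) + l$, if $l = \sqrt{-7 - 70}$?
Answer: $14231 + i \sqrt{77} \approx 14231.0 + 8.775 i$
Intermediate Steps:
$l = i \sqrt{77}$ ($l = \sqrt{-77} = i \sqrt{77} \approx 8.775 i$)
$\left(-133\right) \left(-107\right) + l = \left(-133\right) \left(-107\right) + i \sqrt{77} = 14231 + i \sqrt{77}$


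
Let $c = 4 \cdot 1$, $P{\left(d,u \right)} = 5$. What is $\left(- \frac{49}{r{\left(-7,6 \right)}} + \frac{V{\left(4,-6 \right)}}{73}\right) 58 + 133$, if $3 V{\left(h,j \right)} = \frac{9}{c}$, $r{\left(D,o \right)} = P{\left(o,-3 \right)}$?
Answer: $- \frac{317407}{730} \approx -434.8$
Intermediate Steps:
$c = 4$
$r{\left(D,o \right)} = 5$
$V{\left(h,j \right)} = \frac{3}{4}$ ($V{\left(h,j \right)} = \frac{9 \cdot \frac{1}{4}}{3} = \frac{1}{3} \cdot \frac{9}{4} = \frac{3}{4}$)
$\left(- \frac{49}{r{\left(-7,6 \right)}} + \frac{V{\left(4,-6 \right)}}{73}\right) 58 + 133 = \left(- \frac{49}{5} + \frac{3}{4 \cdot 73}\right) 58 + 133 = \left(\left(-49\right) \frac{1}{5} + \frac{3}{4} \cdot \frac{1}{73}\right) 58 + 133 = \left(- \frac{49}{5} + \frac{3}{292}\right) 58 + 133 = \left(- \frac{14293}{1460}\right) 58 + 133 = - \frac{414497}{730} + 133 = - \frac{317407}{730}$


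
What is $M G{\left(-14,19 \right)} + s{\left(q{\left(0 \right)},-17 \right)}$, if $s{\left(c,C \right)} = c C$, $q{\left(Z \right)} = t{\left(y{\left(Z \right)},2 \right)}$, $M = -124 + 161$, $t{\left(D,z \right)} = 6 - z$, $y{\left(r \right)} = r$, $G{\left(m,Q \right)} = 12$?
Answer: $376$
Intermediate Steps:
$M = 37$
$q{\left(Z \right)} = 4$ ($q{\left(Z \right)} = 6 - 2 = 4$)
$s{\left(c,C \right)} = C c$
$M G{\left(-14,19 \right)} + s{\left(q{\left(0 \right)},-17 \right)} = 37 \cdot 12 - 68 = 444 - 68 = 376$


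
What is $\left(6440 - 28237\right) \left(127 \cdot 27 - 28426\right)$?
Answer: $544859609$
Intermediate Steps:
$\left(6440 - 28237\right) \left(127 \cdot 27 - 28426\right) = - 21797 \left(3429 - 28426\right) = \left(-21797\right) \left(-24997\right) = 544859609$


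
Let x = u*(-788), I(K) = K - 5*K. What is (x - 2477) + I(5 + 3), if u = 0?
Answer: -2509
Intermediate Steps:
I(K) = -4*K
x = 0 (x = 0*(-788) = 0)
(x - 2477) + I(5 + 3) = (0 - 2477) - 4*(5 + 3) = -2477 - 4*8 = -2477 - 32 = -2509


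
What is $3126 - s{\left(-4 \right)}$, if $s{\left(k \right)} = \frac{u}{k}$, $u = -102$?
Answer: $\frac{6201}{2} \approx 3100.5$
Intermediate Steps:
$s{\left(k \right)} = - \frac{102}{k}$
$3126 - s{\left(-4 \right)} = 3126 - - \frac{102}{-4} = 3126 - \left(-102\right) \left(- \frac{1}{4}\right) = 3126 - \frac{51}{2} = \frac{6201}{2}$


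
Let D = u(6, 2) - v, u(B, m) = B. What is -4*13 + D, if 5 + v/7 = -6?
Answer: 31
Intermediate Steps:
v = -77 (v = -35 + 7*(-6) = -35 - 42 = -77)
D = 83 (D = 6 - 1*(-77) = 6 + 77 = 83)
-4*13 + D = -4*13 + 83 = -52 + 83 = 31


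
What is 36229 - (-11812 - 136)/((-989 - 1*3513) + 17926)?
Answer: 121587511/3356 ≈ 36230.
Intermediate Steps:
36229 - (-11812 - 136)/((-989 - 1*3513) + 17926) = 36229 - (-11948)/((-989 - 3513) + 17926) = 36229 - (-11948)/(-4502 + 17926) = 36229 - (-11948)/13424 = 36229 - 1*(-2987/3356) = 36229 + 2987/3356 = 121587511/3356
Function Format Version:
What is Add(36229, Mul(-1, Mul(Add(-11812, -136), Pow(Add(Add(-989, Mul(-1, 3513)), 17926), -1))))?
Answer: Rational(121587511, 3356) ≈ 36230.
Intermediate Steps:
Add(36229, Mul(-1, Mul(Add(-11812, -136), Pow(Add(Add(-989, Mul(-1, 3513)), 17926), -1)))) = Add(36229, Mul(-1, Mul(-11948, Pow(Add(Add(-989, -3513), 17926), -1)))) = Add(36229, Mul(-1, Mul(-11948, Pow(Add(-4502, 17926), -1)))) = Add(36229, Mul(-1, Mul(-11948, Pow(13424, -1)))) = Add(36229, Mul(-1, Mul(-11948, Rational(1, 13424)))) = Add(36229, Mul(-1, Rational(-2987, 3356))) = Add(36229, Rational(2987, 3356)) = Rational(121587511, 3356)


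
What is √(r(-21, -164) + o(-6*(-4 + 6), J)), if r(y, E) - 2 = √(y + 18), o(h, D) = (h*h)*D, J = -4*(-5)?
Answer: √(2882 + I*√3) ≈ 53.684 + 0.0161*I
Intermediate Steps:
J = 20
o(h, D) = D*h² (o(h, D) = h²*D = D*h²)
r(y, E) = 2 + √(18 + y) (r(y, E) = 2 + √(y + 18) = 2 + √(18 + y))
√(r(-21, -164) + o(-6*(-4 + 6), J)) = √((2 + √(18 - 21)) + 20*(-6*(-4 + 6))²) = √((2 + √(-3)) + 20*(-6*2)²) = √((2 + I*√3) + 20*(-12)²) = √((2 + I*√3) + 20*144) = √((2 + I*√3) + 2880) = √(2882 + I*√3)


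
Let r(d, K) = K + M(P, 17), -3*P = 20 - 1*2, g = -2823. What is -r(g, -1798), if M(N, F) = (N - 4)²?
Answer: 1698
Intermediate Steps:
P = -6 (P = -(20 - 1*2)/3 = -(20 - 2)/3 = -⅓*18 = -6)
M(N, F) = (-4 + N)²
r(d, K) = 100 + K (r(d, K) = K + (-4 - 6)² = K + (-10)² = K + 100 = 100 + K)
-r(g, -1798) = -(100 - 1798) = -1*(-1698) = 1698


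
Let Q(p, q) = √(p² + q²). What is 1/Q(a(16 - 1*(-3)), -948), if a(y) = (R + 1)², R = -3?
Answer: √56170/224680 ≈ 0.0010548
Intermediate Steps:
a(y) = 4 (a(y) = (-3 + 1)² = (-2)² = 4)
1/Q(a(16 - 1*(-3)), -948) = 1/(√(4² + (-948)²)) = 1/(√(16 + 898704)) = 1/(√898720) = 1/(4*√56170) = √56170/224680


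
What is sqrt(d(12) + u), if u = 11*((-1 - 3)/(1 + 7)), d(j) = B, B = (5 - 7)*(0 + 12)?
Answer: I*sqrt(118)/2 ≈ 5.4314*I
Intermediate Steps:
B = -24 (B = -2*12 = -24)
d(j) = -24
u = -11/2 (u = 11*(-4/8) = 11*(-4*1/8) = 11*(-1/2) = -11/2 ≈ -5.5000)
sqrt(d(12) + u) = sqrt(-24 - 11/2) = sqrt(-59/2) = I*sqrt(118)/2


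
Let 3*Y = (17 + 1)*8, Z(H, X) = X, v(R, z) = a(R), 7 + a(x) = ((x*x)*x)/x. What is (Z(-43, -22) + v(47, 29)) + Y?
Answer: 2228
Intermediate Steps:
a(x) = -7 + x² (a(x) = -7 + ((x*x)*x)/x = -7 + (x²*x)/x = -7 + x³/x = -7 + x²)
v(R, z) = -7 + R²
Y = 48 (Y = ((17 + 1)*8)/3 = (18*8)/3 = (⅓)*144 = 48)
(Z(-43, -22) + v(47, 29)) + Y = (-22 + (-7 + 47²)) + 48 = (-22 + (-7 + 2209)) + 48 = (-22 + 2202) + 48 = 2180 + 48 = 2228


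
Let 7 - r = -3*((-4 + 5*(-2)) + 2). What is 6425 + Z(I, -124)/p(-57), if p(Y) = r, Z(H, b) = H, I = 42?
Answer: 186283/29 ≈ 6423.6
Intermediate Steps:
r = -29 (r = 7 - (-3)*((-4 + 5*(-2)) + 2) = 7 - (-3)*((-4 - 10) + 2) = 7 - (-3)*(-14 + 2) = 7 - (-3)*(-12) = 7 - 1*36 = 7 - 36 = -29)
p(Y) = -29
6425 + Z(I, -124)/p(-57) = 6425 + 42/(-29) = 6425 + 42*(-1/29) = 6425 - 42/29 = 186283/29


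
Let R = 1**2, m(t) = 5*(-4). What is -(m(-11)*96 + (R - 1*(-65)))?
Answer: 1854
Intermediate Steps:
m(t) = -20
R = 1
-(m(-11)*96 + (R - 1*(-65))) = -(-20*96 + (1 - 1*(-65))) = -(-1920 + (1 + 65)) = -(-1920 + 66) = -1*(-1854) = 1854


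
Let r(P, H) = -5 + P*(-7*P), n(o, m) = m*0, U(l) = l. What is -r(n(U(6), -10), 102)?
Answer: 5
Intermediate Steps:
n(o, m) = 0
r(P, H) = -5 - 7*P**2
-r(n(U(6), -10), 102) = -(-5 - 7*0**2) = -(-5 - 7*0) = -(-5 + 0) = -1*(-5) = 5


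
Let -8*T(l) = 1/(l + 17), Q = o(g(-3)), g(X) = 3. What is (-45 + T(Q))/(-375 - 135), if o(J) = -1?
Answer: 5761/65280 ≈ 0.088251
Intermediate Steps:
Q = -1
T(l) = -1/(8*(17 + l)) (T(l) = -1/(8*(l + 17)) = -1/(8*(17 + l)))
(-45 + T(Q))/(-375 - 135) = (-45 - 1/(136 + 8*(-1)))/(-375 - 135) = (-45 - 1/(136 - 8))/(-510) = (-45 - 1/128)*(-1/510) = -5761/128*(-1/510) = 5761/65280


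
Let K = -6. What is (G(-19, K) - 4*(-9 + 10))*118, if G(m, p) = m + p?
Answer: -3422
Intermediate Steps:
(G(-19, K) - 4*(-9 + 10))*118 = ((-19 - 6) - 4*(-9 + 10))*118 = (-25 - 4*1)*118 = (-25 - 4)*118 = -29*118 = -3422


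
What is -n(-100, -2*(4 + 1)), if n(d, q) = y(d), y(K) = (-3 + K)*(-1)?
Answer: -103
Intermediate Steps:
y(K) = 3 - K
n(d, q) = 3 - d
-n(-100, -2*(4 + 1)) = -(3 - 1*(-100)) = -(3 + 100) = -1*103 = -103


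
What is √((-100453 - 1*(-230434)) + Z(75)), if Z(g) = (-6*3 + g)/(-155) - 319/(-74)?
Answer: √17100936096590/11470 ≈ 360.53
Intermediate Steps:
Z(g) = 50777/11470 - g/155 (Z(g) = (-18 + g)*(-1/155) - 319*(-1/74) = (18/155 - g/155) + 319/74 = 50777/11470 - g/155)
√((-100453 - 1*(-230434)) + Z(75)) = √((-100453 - 1*(-230434)) + (50777/11470 - 1/155*75)) = √((-100453 + 230434) + (50777/11470 - 15/31)) = √(129981 + 45227/11470) = √(1490927297/11470) = √17100936096590/11470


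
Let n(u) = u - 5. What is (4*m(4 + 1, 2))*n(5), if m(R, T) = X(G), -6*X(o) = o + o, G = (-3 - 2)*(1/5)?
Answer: 0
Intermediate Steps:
G = -1 (G = -5/5 = -5*1/5 = -1)
X(o) = -o/3 (X(o) = -(o + o)/6 = -o/3)
n(u) = -5 + u
m(R, T) = 1/3 (m(R, T) = -1/3*(-1) = 1/3)
(4*m(4 + 1, 2))*n(5) = (4*(1/3))*(-5 + 5) = (4/3)*0 = 0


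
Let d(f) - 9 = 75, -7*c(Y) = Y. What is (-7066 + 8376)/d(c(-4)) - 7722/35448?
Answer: 272549/17724 ≈ 15.377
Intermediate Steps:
c(Y) = -Y/7
d(f) = 84 (d(f) = 9 + 75 = 84)
(-7066 + 8376)/d(c(-4)) - 7722/35448 = (-7066 + 8376)/84 - 7722/35448 = 1310*(1/84) - 7722*1/35448 = 655/42 - 1287/5908 = 272549/17724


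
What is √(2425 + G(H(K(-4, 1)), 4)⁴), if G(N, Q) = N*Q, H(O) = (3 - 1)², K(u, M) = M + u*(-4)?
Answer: √67961 ≈ 260.69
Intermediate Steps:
K(u, M) = M - 4*u
H(O) = 4 (H(O) = 2² = 4)
√(2425 + G(H(K(-4, 1)), 4)⁴) = √(2425 + (4*4)⁴) = √(2425 + 16⁴) = √(2425 + 65536) = √67961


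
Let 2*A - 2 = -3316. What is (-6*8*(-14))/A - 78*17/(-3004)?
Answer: 89247/2488814 ≈ 0.035859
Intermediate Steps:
A = -1657 (A = 1 + (1/2)*(-3316) = 1 - 1658 = -1657)
(-6*8*(-14))/A - 78*17/(-3004) = (-6*8*(-14))/(-1657) - 78*17/(-3004) = -48*(-14)*(-1/1657) - 1326*(-1/3004) = 672*(-1/1657) + 663/1502 = -672/1657 + 663/1502 = 89247/2488814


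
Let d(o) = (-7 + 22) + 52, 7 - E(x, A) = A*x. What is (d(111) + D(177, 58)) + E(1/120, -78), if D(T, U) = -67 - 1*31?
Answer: -467/20 ≈ -23.350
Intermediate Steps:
D(T, U) = -98 (D(T, U) = -67 - 31 = -98)
E(x, A) = 7 - A*x
d(o) = 67 (d(o) = 15 + 52 = 67)
(d(111) + D(177, 58)) + E(1/120, -78) = (67 - 98) + (7 - 1*(-78)/120) = -31 + (7 - 1*(-78)*1/120) = -31 + (7 + 13/20) = -31 + 153/20 = -467/20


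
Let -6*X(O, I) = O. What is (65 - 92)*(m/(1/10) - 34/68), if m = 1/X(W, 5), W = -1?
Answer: -3213/2 ≈ -1606.5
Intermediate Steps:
X(O, I) = -O/6
m = 6 (m = 1/(-1/6*(-1)) = 1/(1/6) = 6)
(65 - 92)*(m/(1/10) - 34/68) = (65 - 92)*(6/(1/10) - 34/68) = -27*(6/(1/10) - 34*1/68) = -27*(6*10 - 1/2) = -27*(60 - 1/2) = -27*119/2 = -3213/2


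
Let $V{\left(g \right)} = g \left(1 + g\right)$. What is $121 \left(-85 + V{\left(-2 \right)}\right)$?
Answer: $-10043$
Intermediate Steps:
$121 \left(-85 + V{\left(-2 \right)}\right) = 121 \left(-85 - 2 \left(1 - 2\right)\right) = 121 \left(-85 - -2\right) = 121 \left(-85 + 2\right) = 121 \left(-83\right) = -10043$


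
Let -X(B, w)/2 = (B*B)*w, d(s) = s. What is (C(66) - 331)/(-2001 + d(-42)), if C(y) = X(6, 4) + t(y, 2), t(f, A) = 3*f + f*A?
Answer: 289/2043 ≈ 0.14146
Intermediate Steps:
t(f, A) = 3*f + A*f
X(B, w) = -2*w*B**2 (X(B, w) = -2*B*B*w = -2*B**2*w = -2*w*B**2)
C(y) = -288 + 5*y (C(y) = -2*4*6**2 + y*(3 + 2) = -2*4*36 + y*5 = -288 + 5*y)
(C(66) - 331)/(-2001 + d(-42)) = ((-288 + 5*66) - 331)/(-2001 - 42) = ((-288 + 330) - 331)/(-2043) = (42 - 331)*(-1/2043) = -289*(-1/2043) = 289/2043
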